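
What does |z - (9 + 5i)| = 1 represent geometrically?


|z - z0| = r is a circle with center z0 and radius r.
Center = (9, 5), radius = 1

Circle with center (9, 5) and radius 1


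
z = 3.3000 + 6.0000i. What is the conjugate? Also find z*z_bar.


z_bar = 3.3000 - 6.0000i
z*z_bar = 3.3^2 + 6^2 = 10.89 + 36 = 46.89

z_bar = 3.3000 - 6.0000i, z*z_bar = 46.89


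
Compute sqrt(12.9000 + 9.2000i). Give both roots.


|z| = sqrt(166.41+84.64) = 15.8446
sqrt((|z|+a)/2) = sqrt((15.8446+12.9)/2) = sqrt(14.3723) = 3.7911
sqrt((|z|-a)/2) = sqrt((15.8446-12.9)/2) = sqrt(1.4723) = 1.2134

±(3.7911 + 1.2134i) i.e. 3.7911 + 1.2134i and -3.7911 - 1.2134i


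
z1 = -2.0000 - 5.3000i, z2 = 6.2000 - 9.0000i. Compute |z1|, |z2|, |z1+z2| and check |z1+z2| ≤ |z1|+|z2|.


|z1| = sqrt((-2)^2 + (-5.3)^2) = sqrt(32.09) = 5.6648
|z2| = sqrt(6.2^2 + (-9)^2) = sqrt(119.44) = 10.9289
z1+z2 = 4.2000 - 14.3000i
|z1+z2| = sqrt(222.13) = 14.9040
|z1|+|z2| = 5.6648 + 10.9289 = 16.5937

|z1+z2| = 14.9040 ≤ |z1|+|z2| = 16.5937 (verified)


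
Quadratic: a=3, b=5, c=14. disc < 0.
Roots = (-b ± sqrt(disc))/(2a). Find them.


disc = 5^2 - 4*3*14 = 25 - 168 = -143
sqrt(|disc|) = sqrt(143) = 11.9583
Real part = -5/(2*3) = -0.8333
Imag part = 11.9583/(2*3) = 1.9930

-0.8333 ± 1.9930i


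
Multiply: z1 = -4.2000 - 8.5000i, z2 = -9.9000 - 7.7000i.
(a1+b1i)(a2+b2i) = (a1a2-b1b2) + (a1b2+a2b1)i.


Real = -4.2*(-9.9) - (-8.5)*(-7.7) = 41.58 - 65.45 = -23.87
Imag = -4.2*(-7.7) - (9.9)*(-8.5) = 32.34 + 84.15 = 116.49

-23.8700 + 116.4900i


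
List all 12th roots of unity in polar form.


The 12th roots of unity are cis(360k/12°) for k=0..11
Angle step = 360/12 = 30°
Primitive root: cis(30°)
Primitive root = 0.8660 + 0.5000i

12 roots at angles: 0°, 30°, 60°, 90°, 120°, 150°, 180°, 210°, 240°, 270°, 300°, 330°


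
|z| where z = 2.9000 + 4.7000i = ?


|z| = sqrt(2.9^2 + 4.7^2) = sqrt(8.41 + 22.09) = sqrt(30.5) = 5.5227

|z| = 5.5227


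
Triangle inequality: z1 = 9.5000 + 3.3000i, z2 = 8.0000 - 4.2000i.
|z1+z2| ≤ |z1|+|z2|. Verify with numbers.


|z1| = sqrt(9.5^2 + 3.3^2) = sqrt(101.14) = 10.0568
|z2| = sqrt(8^2 + (-4.2)^2) = sqrt(81.64) = 9.0355
z1+z2 = 17.5000 - 0.9000i
|z1+z2| = sqrt(307.06) = 17.5231
|z1|+|z2| = 10.0568 + 9.0355 = 19.0923

|z1+z2| = 17.5231 ≤ |z1|+|z2| = 19.0923 (verified)


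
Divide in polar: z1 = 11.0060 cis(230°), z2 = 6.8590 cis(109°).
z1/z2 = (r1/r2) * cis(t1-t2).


r = 11.0060 / 6.8590 = 1.6046
theta = 230° - 109° = 121° = 121° (mod 360)

1.6046 cis(121°)


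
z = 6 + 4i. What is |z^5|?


|z| = sqrt(36+16) = sqrt(52) = 7.2111
|z^5| = |z|^5 = (sqrt(52))^5 = 52^2 * sqrt(52) = 2704*sqrt(52)

|z^5| = 2704*sqrt(52) ≈ 19498.8213


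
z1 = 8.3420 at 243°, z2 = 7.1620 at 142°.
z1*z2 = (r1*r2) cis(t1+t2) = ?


r = 8.3420 * 7.1620 = 59.7454
theta = 243° + 142° = 385° = 25° (mod 360)

59.7454 cis(25°)


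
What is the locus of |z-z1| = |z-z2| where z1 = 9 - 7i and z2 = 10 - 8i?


Equal distances means the locus is the perpendicular bisector of z1 and z2.
Midpoint = ((9+10)/2, (-7+(-8))/2) = (9.5000, -7.5000)

Perpendicular bisector through (9.5000, -7.5000)


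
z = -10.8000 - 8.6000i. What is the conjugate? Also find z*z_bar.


z_bar = -10.8000 + 8.6000i
z*z_bar = (-10.8)^2 + (-8.6)^2 = 116.64 + 73.96 = 190.6

z_bar = -10.8000 + 8.6000i, z*z_bar = 190.6


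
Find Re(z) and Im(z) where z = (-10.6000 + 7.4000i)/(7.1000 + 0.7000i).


Multiply by conjugate: (-10.6000 + 7.4000i)(7.1000 - 0.7000i) / (7.1^2 + 0.7^2)
Numerator real = -10.6*7.1 + 7.4*0.7 = -70.08
Numerator imag = 7.4*7.1 - (-10.6)*0.7 = 59.96
Denominator = 50.9
Re(z) = -70.08/50.9 = -1.3768
Im(z) = 59.96/50.9 = 1.1780

Re(z) = -1.3768, Im(z) = 1.1780


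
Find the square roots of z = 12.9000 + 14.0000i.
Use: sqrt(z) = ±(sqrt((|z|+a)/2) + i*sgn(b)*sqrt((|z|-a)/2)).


|z| = sqrt(166.41+196) = 19.0371
sqrt((|z|+a)/2) = sqrt((19.0371+12.9)/2) = sqrt(15.9685) = 3.9961
sqrt((|z|-a)/2) = sqrt((19.0371-12.9)/2) = sqrt(3.0685) = 1.7517

±(3.9961 + 1.7517i) i.e. 3.9961 + 1.7517i and -3.9961 - 1.7517i


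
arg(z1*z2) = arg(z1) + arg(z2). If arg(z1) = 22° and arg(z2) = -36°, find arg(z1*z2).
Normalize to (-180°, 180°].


arg(z1*z2) = 22° - 36° = -14°
Normalized to (-180°, 180°]: -14°

-14°


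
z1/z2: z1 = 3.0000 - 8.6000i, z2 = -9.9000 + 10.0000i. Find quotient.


Conjugate of z2 = -9.9000 - 10.0000i
Numerator: (3.0000 - 8.6000i)(-9.9000 - 10.0000i) = -115.7000 + 55.1400i
Denominator: (-9.9)^2 + 10^2 = 198.01
Result = (-115.7000 + 55.1400i)/198.01

-0.5843 + 0.2785i


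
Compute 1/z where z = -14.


|z|^2 = 196+0 = 196
1/z = (-14 - 0i)/196

1/z = -0.0714 + 0i


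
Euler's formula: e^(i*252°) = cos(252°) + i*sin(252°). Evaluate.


cos(252°) = -0.3090
sin(252°) = -0.9511

e^(i*252°) = -0.3090 - 0.9511i


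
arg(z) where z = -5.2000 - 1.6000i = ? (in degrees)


Re = -5.2, Im = -1.6
arg = atan2(-1.6, -5.2) = -162.8973 degrees

arg(z) = -162.8973 degrees


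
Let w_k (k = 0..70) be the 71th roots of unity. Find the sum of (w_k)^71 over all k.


The roots are w_k = w^k with w = e^(2*pi*i/71), and (w^k)^71 = (w^71)^k.
So S = 1 + u + u^2 + ... + u^(70) with u = w^71.
71 = 1*71 + 0, so 71 is a multiple of 71 and u = (w^71)^1 = 1.
Every one of the 71 terms equals 1: S = 71

S = 71


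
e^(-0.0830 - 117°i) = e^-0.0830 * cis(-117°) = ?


e^-0.0830 = 0.92035
cos(-117°) = -0.454
sin(-117°) = -0.891
Real = 0.92035*(-0.454) = -0.4178
Imag = 0.92035*(-0.891) = -0.8200

-0.4178 - 0.8200i


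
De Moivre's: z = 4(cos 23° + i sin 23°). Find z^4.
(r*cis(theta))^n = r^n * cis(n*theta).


r^4 = 4^4 = 256
n*theta = 4*23° = 92° = 92° (mod 360)
a = 256*cos(92°) = -8.9343
b = 256*sin(92°) = 255.8441

256 cis(92°) = -8.9343 + 255.8441i


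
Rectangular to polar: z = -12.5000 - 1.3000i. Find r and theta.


r = sqrt(156.25+1.69) = sqrt(157.94) = 12.5674
theta = atan2(-1.3, -12.5) = -174.0626 degrees

r = 12.5674, theta = -174.0626 degrees


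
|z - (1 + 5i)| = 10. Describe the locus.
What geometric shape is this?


|z - z0| = r is a circle with center z0 and radius r.
Center = (1, 5), radius = 10

Circle with center (1, 5) and radius 10


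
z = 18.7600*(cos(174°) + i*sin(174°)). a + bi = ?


a = 18.7600*cos(174°) = 18.7600*(-0.99452) = -18.6572
b = 18.7600*sin(174°) = 18.7600*0.10453 = 1.9610

-18.6572 + 1.9610i


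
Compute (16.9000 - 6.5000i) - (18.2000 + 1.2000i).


Real: 16.9 - 18.2 = -1.3
Imag: -6.5 - 1.2 = -7.7

-1.3000 - 7.7000i


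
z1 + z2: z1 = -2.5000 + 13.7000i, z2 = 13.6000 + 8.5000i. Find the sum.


Real: -2.5 + 13.6 = 11.1
Imag: 13.7 + 8.5 = 22.2

11.1000 + 22.2000i


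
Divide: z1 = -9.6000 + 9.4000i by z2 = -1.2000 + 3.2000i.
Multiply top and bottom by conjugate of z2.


Conjugate of z2 = -1.2000 - 3.2000i
Numerator: (-9.6000 + 9.4000i)(-1.2000 - 3.2000i) = 41.6000 + 19.4400i
Denominator: (-1.2)^2 + 3.2^2 = 11.68
Result = (41.6000 + 19.4400i)/11.68

3.5616 + 1.6644i


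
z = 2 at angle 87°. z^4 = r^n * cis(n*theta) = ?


r^4 = 2^4 = 16
n*theta = 4*87° = 348° = 348° (mod 360)
a = 16*cos(348°) = 15.6504
b = 16*sin(348°) = -3.3266

16 cis(348°) = 15.6504 - 3.3266i


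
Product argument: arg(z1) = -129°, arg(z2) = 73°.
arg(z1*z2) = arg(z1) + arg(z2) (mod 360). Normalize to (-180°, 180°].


arg(z1*z2) = -129° + 73° = -56°
Normalized to (-180°, 180°]: -56°

-56°


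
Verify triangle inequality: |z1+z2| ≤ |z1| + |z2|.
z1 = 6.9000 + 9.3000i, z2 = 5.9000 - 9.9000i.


|z1| = sqrt(6.9^2 + 9.3^2) = sqrt(134.1) = 11.5802
|z2| = sqrt(5.9^2 + (-9.9)^2) = sqrt(132.82) = 11.5248
z1+z2 = 12.8000 - 0.6000i
|z1+z2| = sqrt(164.2) = 12.8141
|z1|+|z2| = 11.5802 + 11.5248 = 23.1050

|z1+z2| = 12.8141 ≤ |z1|+|z2| = 23.1050 (verified)


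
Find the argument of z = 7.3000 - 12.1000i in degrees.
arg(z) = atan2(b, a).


Re = 7.3, Im = -12.1
arg = atan2(-12.1, 7.3) = -58.8972 degrees

arg(z) = -58.8972 degrees


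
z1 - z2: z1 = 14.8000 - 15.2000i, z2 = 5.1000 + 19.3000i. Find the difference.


Real: 14.8 - 5.1 = 9.7
Imag: -15.2 - 19.3 = -34.5

9.7000 - 34.5000i


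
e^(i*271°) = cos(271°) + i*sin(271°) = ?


cos(271°) = 0.0175
sin(271°) = -0.9998

e^(i*271°) = 0.0175 - 0.9998i


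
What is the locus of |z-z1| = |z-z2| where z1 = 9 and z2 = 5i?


Equal distances means the locus is the perpendicular bisector of z1 and z2.
Midpoint = ((9+0)/2, (0+5)/2) = (4.5000, 2.5000)

Perpendicular bisector through (4.5000, 2.5000)


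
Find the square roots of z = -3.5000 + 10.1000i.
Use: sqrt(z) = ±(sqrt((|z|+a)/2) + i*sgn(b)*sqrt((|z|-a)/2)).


|z| = sqrt(12.25+102.01) = 10.6892
sqrt((|z|+a)/2) = sqrt((10.6892+(-3.5))/2) = sqrt(3.5946) = 1.8959
sqrt((|z|-a)/2) = sqrt((10.6892-(-3.5))/2) = sqrt(7.0946) = 2.6636

±(1.8959 + 2.6636i) i.e. 1.8959 + 2.6636i and -1.8959 - 2.6636i


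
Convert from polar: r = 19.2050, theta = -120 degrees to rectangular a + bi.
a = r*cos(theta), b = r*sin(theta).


a = 19.2050*cos(-120°) = 19.2050*(-0.5) = -9.6025
b = 19.2050*sin(-120°) = 19.2050*(-0.866025) = -16.6320

-9.6025 - 16.6320i


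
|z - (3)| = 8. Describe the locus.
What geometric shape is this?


|z - z0| = r is a circle with center z0 and radius r.
Center = (3, 0), radius = 8

Circle with center (3, 0) and radius 8


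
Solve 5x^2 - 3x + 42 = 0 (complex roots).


disc = (-3)^2 - 4*5*42 = 9 - 840 = -831
sqrt(|disc|) = sqrt(831) = 28.8271
Real part = 3/(2*5) = 0.3000
Imag part = 28.8271/(2*5) = 2.8827

0.3000 ± 2.8827i


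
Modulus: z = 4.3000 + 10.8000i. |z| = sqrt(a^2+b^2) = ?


|z| = sqrt(4.3^2 + 10.8^2) = sqrt(18.49 + 116.64) = sqrt(135.13) = 11.6245

|z| = 11.6245


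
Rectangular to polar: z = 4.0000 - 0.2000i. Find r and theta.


r = sqrt(16+0.04) = sqrt(16.04) = 4.0050
theta = atan2(-0.2, 4) = -2.8624 degrees

r = 4.0050, theta = -2.8624 degrees


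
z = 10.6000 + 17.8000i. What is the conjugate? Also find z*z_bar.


z_bar = 10.6000 - 17.8000i
z*z_bar = 10.6^2 + 17.8^2 = 112.36 + 316.84 = 429.2

z_bar = 10.6000 - 17.8000i, z*z_bar = 429.2


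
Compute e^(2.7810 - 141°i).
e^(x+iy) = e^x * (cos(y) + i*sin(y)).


e^2.7810 = 16.13515
cos(-141°) = -0.77715
sin(-141°) = -0.62932
Real = 16.13515*(-0.77715) = -12.5394
Imag = 16.13515*(-0.62932) = -10.1542

-12.5394 - 10.1542i


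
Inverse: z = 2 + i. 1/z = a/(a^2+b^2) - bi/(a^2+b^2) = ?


|z|^2 = 4+1 = 5
1/z = (2 - 1i)/5

1/z = 0.4000 - 0.2000i


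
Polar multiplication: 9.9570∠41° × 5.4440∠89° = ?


r = 9.9570 * 5.4440 = 54.2059
theta = 41° + 89° = 130° = 130° (mod 360)

54.2059 cis(130°)


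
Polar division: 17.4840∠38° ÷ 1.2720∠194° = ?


r = 17.4840 / 1.2720 = 13.7453
theta = 38° - 194° = -156° = 204° (mod 360)

13.7453 cis(204°)


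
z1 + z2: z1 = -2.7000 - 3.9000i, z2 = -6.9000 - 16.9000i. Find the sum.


Real: -2.7 - 6.9 = -9.6
Imag: -3.9 - 16.9 = -20.8

-9.6000 - 20.8000i


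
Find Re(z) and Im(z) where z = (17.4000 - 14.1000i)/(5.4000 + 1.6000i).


Multiply by conjugate: (17.4000 - 14.1000i)(5.4000 - 1.6000i) / (5.4^2 + 1.6^2)
Numerator real = 17.4*5.4 - (14.1)*1.6 = 71.4
Numerator imag = -14.1*5.4 - 17.4*1.6 = -103.98
Denominator = 31.72
Re(z) = 71.4/31.72 = 2.2509
Im(z) = -103.98/31.72 = -3.2781

Re(z) = 2.2509, Im(z) = -3.2781


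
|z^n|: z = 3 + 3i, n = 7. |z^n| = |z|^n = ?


|z| = sqrt(9+9) = sqrt(18) = 4.2426
|z^7| = |z|^7 = (sqrt(18))^7 = 18^3 * sqrt(18) = 5832*sqrt(18)

|z^7| = 5832*sqrt(18) ≈ 24743.0805


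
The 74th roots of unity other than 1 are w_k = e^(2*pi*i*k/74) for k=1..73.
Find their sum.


With w = e^(2*pi*i/74), all 74 of the 74th roots of unity w^0 = 1, w, ..., w^(73) sum to 0: 1 + w + ... + w^(73) = (1 - w^74)/(1 - w) = 0 since w^74 = 1, w ≠ 1.
Removing the root 1: w + w^2 + ... + w^(73) = 0 - 1 = -1

Sum = -1


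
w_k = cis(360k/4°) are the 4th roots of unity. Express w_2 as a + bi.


Angle = 360*2/4 = 180°
a = cos(180°) = -1.0000
b = sin(180°) = 0

-1.0000 + 0i


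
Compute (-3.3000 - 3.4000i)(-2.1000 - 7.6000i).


Real = -3.3*(-2.1) - (-3.4)*(-7.6) = 6.93 - 25.84 = -18.91
Imag = -3.3*(-7.6) - (2.1)*(-3.4) = 25.08 + 7.14 = 32.22

-18.9100 + 32.2200i


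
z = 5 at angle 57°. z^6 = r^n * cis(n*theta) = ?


r^6 = 5^6 = 15625
n*theta = 6*57° = 342° = 342° (mod 360)
a = 15625*cos(342°) = 14860.2581
b = 15625*sin(342°) = -4828.3905

15625 cis(342°) = 14860.2581 - 4828.3905i


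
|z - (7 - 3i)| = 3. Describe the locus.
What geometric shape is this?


|z - z0| = r is a circle with center z0 and radius r.
Center = (7, -3), radius = 3

Circle with center (7, -3) and radius 3


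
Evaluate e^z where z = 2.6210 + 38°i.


e^2.6210 = 13.7495
cos(38°) = 0.78801
sin(38°) = 0.61566
Real = 13.7495*0.78801 = 10.8347
Imag = 13.7495*0.61566 = 8.4650

10.8347 + 8.4650i


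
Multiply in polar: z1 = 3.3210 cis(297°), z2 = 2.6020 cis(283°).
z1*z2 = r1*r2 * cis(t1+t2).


r = 3.3210 * 2.6020 = 8.6412
theta = 297° + 283° = 580° = 220° (mod 360)

8.6412 cis(220°)


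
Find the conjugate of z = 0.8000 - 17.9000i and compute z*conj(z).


z_bar = 0.8000 + 17.9000i
z*z_bar = 0.8^2 + (-17.9)^2 = 0.64 + 320.41 = 321.05

z_bar = 0.8000 + 17.9000i, z*z_bar = 321.05


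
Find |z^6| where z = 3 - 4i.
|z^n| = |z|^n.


|z| = sqrt(9+16) = sqrt(25) = 5
|z^6| = |z|^6 = 5^6 = 15625

|z^6| = 15625


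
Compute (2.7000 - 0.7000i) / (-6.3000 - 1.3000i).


Conjugate of z2 = -6.3000 + 1.3000i
Numerator: (2.7000 - 0.7000i)(-6.3000 + 1.3000i) = -16.1000 + 7.9200i
Denominator: (-6.3)^2 + (-1.3)^2 = 41.38
Result = (-16.1000 + 7.9200i)/41.38

-0.3891 + 0.1914i


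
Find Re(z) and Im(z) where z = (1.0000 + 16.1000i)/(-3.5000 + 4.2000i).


Multiply by conjugate: (1.0000 + 16.1000i)(-3.5000 - 4.2000i) / ((-3.5)^2 + 4.2^2)
Numerator real = 1*(-3.5) + 16.1*4.2 = 64.12
Numerator imag = 16.1*(-3.5) - 1*4.2 = -60.55
Denominator = 29.89
Re(z) = 64.12/29.89 = 2.1452
Im(z) = -60.55/29.89 = -2.0258

Re(z) = 2.1452, Im(z) = -2.0258


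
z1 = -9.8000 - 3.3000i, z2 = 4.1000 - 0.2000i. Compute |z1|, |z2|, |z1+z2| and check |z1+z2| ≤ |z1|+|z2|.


|z1| = sqrt((-9.8)^2 + (-3.3)^2) = sqrt(106.93) = 10.3407
|z2| = sqrt(4.1^2 + (-0.2)^2) = sqrt(16.85) = 4.1049
z1+z2 = -5.7000 - 3.5000i
|z1+z2| = sqrt(44.74) = 6.6888
|z1|+|z2| = 10.3407 + 4.1049 = 14.4456

|z1+z2| = 6.6888 ≤ |z1|+|z2| = 14.4456 (verified)


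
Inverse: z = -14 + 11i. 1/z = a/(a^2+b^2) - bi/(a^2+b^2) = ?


|z|^2 = 196+121 = 317
1/z = (-14 - 11i)/317

1/z = -0.0442 - 0.0347i


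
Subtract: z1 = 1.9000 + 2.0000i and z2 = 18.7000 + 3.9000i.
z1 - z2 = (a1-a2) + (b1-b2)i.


Real: 1.9 - 18.7 = -16.8
Imag: 2 - 3.9 = -1.9

-16.8000 - 1.9000i


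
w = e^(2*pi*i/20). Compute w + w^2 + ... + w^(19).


With w = e^(2*pi*i/20), all 20 of the 20th roots of unity w^0 = 1, w, ..., w^(19) sum to 0: 1 + w + ... + w^(19) = (1 - w^20)/(1 - w) = 0 since w^20 = 1, w ≠ 1.
Removing the root 1: w + w^2 + ... + w^(19) = 0 - 1 = -1

Sum = -1


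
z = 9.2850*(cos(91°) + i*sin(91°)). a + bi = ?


a = 9.2850*cos(91°) = 9.2850*(-0.01745) = -0.1620
b = 9.2850*sin(91°) = 9.2850*0.99985 = 9.2836

-0.1620 + 9.2836i


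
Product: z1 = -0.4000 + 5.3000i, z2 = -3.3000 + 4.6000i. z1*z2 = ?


Real = -0.4*(-3.3) - 5.3*4.6 = 1.32 - 24.38 = -23.06
Imag = -0.4*4.6 - (3.3)*5.3 = -1.84 - (17.49) = -19.33

-23.0600 - 19.3300i


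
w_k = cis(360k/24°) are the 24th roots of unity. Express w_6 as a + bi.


Angle = 360*6/24 = 90°
a = cos(90°) = 0
b = sin(90°) = 1.0000

0 + 1.0000i


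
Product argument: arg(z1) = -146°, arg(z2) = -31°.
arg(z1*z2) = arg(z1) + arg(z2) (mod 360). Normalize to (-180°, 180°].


arg(z1*z2) = -146° - 31° = -177°
Normalized to (-180°, 180°]: -177°

-177°


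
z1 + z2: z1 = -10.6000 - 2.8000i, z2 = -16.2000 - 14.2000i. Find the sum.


Real: -10.6 - 16.2 = -26.8
Imag: -2.8 - 14.2 = -17

-26.8000 - 17.0000i


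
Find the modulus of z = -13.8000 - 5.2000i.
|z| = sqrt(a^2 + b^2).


|z| = sqrt((-13.8)^2 + (-5.2)^2) = sqrt(190.44 + 27.04) = sqrt(217.48) = 14.7472

|z| = 14.7472


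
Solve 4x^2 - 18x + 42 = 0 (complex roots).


disc = (-18)^2 - 4*4*42 = 324 - 672 = -348
sqrt(|disc|) = sqrt(348) = 18.6548
Real part = 18/(2*4) = 2.2500
Imag part = 18.6548/(2*4) = 2.3318

2.2500 ± 2.3318i


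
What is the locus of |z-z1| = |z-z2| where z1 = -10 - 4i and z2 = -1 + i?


Equal distances means the locus is the perpendicular bisector of z1 and z2.
Midpoint = ((-10+(-1))/2, (-4+1)/2) = (-5.5000, -1.5000)

Perpendicular bisector through (-5.5000, -1.5000)


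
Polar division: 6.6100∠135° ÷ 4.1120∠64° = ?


r = 6.6100 / 4.1120 = 1.6075
theta = 135° - 64° = 71° = 71° (mod 360)

1.6075 cis(71°)


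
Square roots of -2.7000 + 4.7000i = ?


|z| = sqrt(7.29+22.09) = 5.4203
sqrt((|z|+a)/2) = sqrt((5.4203+(-2.7))/2) = sqrt(1.3602) = 1.1663
sqrt((|z|-a)/2) = sqrt((5.4203-(-2.7))/2) = sqrt(4.0602) = 2.0150

±(1.1663 + 2.0150i) i.e. 1.1663 + 2.0150i and -1.1663 - 2.0150i


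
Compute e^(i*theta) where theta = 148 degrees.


cos(148°) = -0.8480
sin(148°) = 0.5299

e^(i*148°) = -0.8480 + 0.5299i


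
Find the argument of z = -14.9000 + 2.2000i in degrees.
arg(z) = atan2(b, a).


Re = -14.9, Im = 2.2
arg = atan2(2.2, -14.9) = 171.6009 degrees

arg(z) = 171.6009 degrees


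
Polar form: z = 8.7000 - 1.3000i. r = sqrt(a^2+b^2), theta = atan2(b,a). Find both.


r = sqrt(75.69+1.69) = sqrt(77.38) = 8.7966
theta = atan2(-1.3, 8.7) = -8.4986 degrees

r = 8.7966, theta = -8.4986 degrees


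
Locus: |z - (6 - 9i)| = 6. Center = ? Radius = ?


|z - z0| = r is a circle with center z0 and radius r.
Center = (6, -9), radius = 6

Circle with center (6, -9) and radius 6


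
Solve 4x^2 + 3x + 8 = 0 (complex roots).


disc = 3^2 - 4*4*8 = 9 - 128 = -119
sqrt(|disc|) = sqrt(119) = 10.9087
Real part = -3/(2*4) = -0.3750
Imag part = 10.9087/(2*4) = 1.3636

-0.3750 ± 1.3636i


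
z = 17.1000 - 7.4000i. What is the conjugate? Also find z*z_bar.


z_bar = 17.1000 + 7.4000i
z*z_bar = 17.1^2 + (-7.4)^2 = 292.41 + 54.76 = 347.17

z_bar = 17.1000 + 7.4000i, z*z_bar = 347.17


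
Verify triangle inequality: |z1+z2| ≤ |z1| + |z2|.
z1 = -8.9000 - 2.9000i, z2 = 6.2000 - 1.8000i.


|z1| = sqrt((-8.9)^2 + (-2.9)^2) = sqrt(87.62) = 9.3606
|z2| = sqrt(6.2^2 + (-1.8)^2) = sqrt(41.68) = 6.4560
z1+z2 = -2.7000 - 4.7000i
|z1+z2| = sqrt(29.38) = 5.4203
|z1|+|z2| = 9.3606 + 6.4560 = 15.8166

|z1+z2| = 5.4203 ≤ |z1|+|z2| = 15.8166 (verified)


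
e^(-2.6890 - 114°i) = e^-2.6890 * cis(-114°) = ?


e^-2.6890 = 0.06795
cos(-114°) = -0.4067
sin(-114°) = -0.9135
Real = 0.06795*(-0.4067) = -0.0276
Imag = 0.06795*(-0.9135) = -0.0621

-0.0276 - 0.0621i


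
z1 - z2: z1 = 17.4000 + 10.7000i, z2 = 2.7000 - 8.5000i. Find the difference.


Real: 17.4 - 2.7 = 14.7
Imag: 10.7 + 8.5 = 19.2

14.7000 + 19.2000i


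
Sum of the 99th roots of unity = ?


The sum of all 99th roots of unity is 0.
Geometric series: (1 - w^99)/(1 - w) = (1-1)/(1-w) = 0 since w^99 = 1, w ≠ 1.
Alternatively: coefficient of z^98 in z^99 - 1 is 0.

0


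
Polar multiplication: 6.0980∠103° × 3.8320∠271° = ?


r = 6.0980 * 3.8320 = 23.3675
theta = 103° + 271° = 374° = 14° (mod 360)

23.3675 cis(14°)


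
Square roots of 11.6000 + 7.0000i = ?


|z| = sqrt(134.56+49) = 13.5484
sqrt((|z|+a)/2) = sqrt((13.5484+11.6)/2) = sqrt(12.5742) = 3.5460
sqrt((|z|-a)/2) = sqrt((13.5484-11.6)/2) = sqrt(0.9742) = 0.9870

±(3.5460 + 0.9870i) i.e. 3.5460 + 0.9870i and -3.5460 - 0.9870i


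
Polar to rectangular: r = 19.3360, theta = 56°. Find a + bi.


a = 19.3360*cos(56°) = 19.3360*0.559193 = 10.8126
b = 19.3360*sin(56°) = 19.3360*0.82904 = 16.0303

10.8126 + 16.0303i


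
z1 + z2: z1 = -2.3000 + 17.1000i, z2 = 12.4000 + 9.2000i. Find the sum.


Real: -2.3 + 12.4 = 10.1
Imag: 17.1 + 9.2 = 26.3

10.1000 + 26.3000i


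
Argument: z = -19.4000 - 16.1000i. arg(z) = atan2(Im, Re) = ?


Re = -19.4, Im = -16.1
arg = atan2(-16.1, -19.4) = -140.3108 degrees

arg(z) = -140.3108 degrees


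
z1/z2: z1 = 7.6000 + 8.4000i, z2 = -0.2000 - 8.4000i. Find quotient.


Conjugate of z2 = -0.2000 + 8.4000i
Numerator: (7.6000 + 8.4000i)(-0.2000 + 8.4000i) = -72.0800 + 62.1600i
Denominator: (-0.2)^2 + (-8.4)^2 = 70.6
Result = (-72.0800 + 62.1600i)/70.6

-1.0210 + 0.8805i


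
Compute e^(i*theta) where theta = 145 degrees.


cos(145°) = -0.8192
sin(145°) = 0.5736

e^(i*145°) = -0.8192 + 0.5736i


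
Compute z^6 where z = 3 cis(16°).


r^6 = 3^6 = 729
n*theta = 6*16° = 96° = 96° (mod 360)
a = 729*cos(96°) = -76.2012
b = 729*sin(96°) = 725.0065

729 cis(96°) = -76.2012 + 725.0065i


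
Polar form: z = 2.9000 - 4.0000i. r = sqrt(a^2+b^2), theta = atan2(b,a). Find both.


r = sqrt(8.41+16) = sqrt(24.41) = 4.9406
theta = atan2(-4, 2.9) = -54.0579 degrees

r = 4.9406, theta = -54.0579 degrees


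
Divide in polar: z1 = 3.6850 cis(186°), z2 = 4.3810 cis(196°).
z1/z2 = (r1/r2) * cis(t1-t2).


r = 3.6850 / 4.3810 = 0.8411
theta = 186° - 196° = -10° = 350° (mod 360)

0.8411 cis(350°)


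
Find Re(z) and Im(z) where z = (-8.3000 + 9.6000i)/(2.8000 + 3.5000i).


Multiply by conjugate: (-8.3000 + 9.6000i)(2.8000 - 3.5000i) / (2.8^2 + 3.5^2)
Numerator real = -8.3*2.8 + 9.6*3.5 = 10.36
Numerator imag = 9.6*2.8 - (-8.3)*3.5 = 55.93
Denominator = 20.09
Re(z) = 10.36/20.09 = 0.5157
Im(z) = 55.93/20.09 = 2.7840

Re(z) = 0.5157, Im(z) = 2.7840


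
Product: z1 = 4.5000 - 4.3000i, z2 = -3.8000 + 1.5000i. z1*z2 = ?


Real = 4.5*(-3.8) - (-4.3)*1.5 = -17.1 - (-6.45) = -10.65
Imag = 4.5*1.5 - (3.8)*(-4.3) = 6.75 + 16.34 = 23.09

-10.6500 + 23.0900i


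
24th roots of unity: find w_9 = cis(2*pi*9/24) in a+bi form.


Angle = 360*9/24 = 135°
a = cos(135°) = -0.7071
b = sin(135°) = 0.7071

-0.7071 + 0.7071i


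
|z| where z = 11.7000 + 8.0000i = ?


|z| = sqrt(11.7^2 + 8^2) = sqrt(136.89 + 64) = sqrt(200.89) = 14.1736

|z| = 14.1736


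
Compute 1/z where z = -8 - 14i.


|z|^2 = 64+196 = 260
1/z = (-8 + 14i)/260

1/z = -0.0308 + 0.0538i


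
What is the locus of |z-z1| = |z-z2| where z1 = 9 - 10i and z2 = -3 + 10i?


Equal distances means the locus is the perpendicular bisector of z1 and z2.
Midpoint = ((9+(-3))/2, (-10+10)/2) = (3.0000, 0)

Perpendicular bisector through (3.0000, 0)


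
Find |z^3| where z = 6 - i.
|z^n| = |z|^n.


|z| = sqrt(36+1) = sqrt(37) = 6.0828
|z^3| = |z|^3 = (sqrt(37))^3 = 37*sqrt(37)

|z^3| = 37*sqrt(37) ≈ 225.0622


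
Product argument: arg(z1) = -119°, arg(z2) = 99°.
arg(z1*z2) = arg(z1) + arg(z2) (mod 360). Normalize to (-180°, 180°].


arg(z1*z2) = -119° + 99° = -20°
Normalized to (-180°, 180°]: -20°

-20°


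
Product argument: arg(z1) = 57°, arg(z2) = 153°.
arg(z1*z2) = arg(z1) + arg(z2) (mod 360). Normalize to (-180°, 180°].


arg(z1*z2) = 57° + 153° = 210°
Normalized to (-180°, 180°]: -150°

-150°


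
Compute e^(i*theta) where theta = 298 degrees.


cos(298°) = 0.4695
sin(298°) = -0.8829

e^(i*298°) = 0.4695 - 0.8829i


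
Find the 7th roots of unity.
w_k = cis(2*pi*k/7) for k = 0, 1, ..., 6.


The 7th roots of unity are cis(360k/7°) for k=0..6
Angle step = 360/7 = 51.4286°
Primitive root: cis(51.4286°)
Primitive root = 0.6235 + 0.7818i

7 roots at angles: 0°, 51.4286°, 102.8571°, 154.2857°, 205.7143°, 257.1429°, 308.5714°


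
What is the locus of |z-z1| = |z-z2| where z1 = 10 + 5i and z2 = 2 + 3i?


Equal distances means the locus is the perpendicular bisector of z1 and z2.
Midpoint = ((10+2)/2, (5+3)/2) = (6.0000, 4.0000)

Perpendicular bisector through (6.0000, 4.0000)


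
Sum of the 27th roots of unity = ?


The sum of all 27th roots of unity is 0.
Geometric series: (1 - w^27)/(1 - w) = (1-1)/(1-w) = 0 since w^27 = 1, w ≠ 1.
Alternatively: coefficient of z^26 in z^27 - 1 is 0.

0


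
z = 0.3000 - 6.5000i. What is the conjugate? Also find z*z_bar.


z_bar = 0.3000 + 6.5000i
z*z_bar = 0.3^2 + (-6.5)^2 = 0.09 + 42.25 = 42.34

z_bar = 0.3000 + 6.5000i, z*z_bar = 42.34


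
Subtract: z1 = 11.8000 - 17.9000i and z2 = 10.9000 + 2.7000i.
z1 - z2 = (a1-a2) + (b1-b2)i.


Real: 11.8 - 10.9 = 0.9
Imag: -17.9 - 2.7 = -20.6

0.9000 - 20.6000i


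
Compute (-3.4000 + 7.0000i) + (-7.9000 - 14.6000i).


Real: -3.4 - 7.9 = -11.3
Imag: 7 - 14.6 = -7.6

-11.3000 - 7.6000i


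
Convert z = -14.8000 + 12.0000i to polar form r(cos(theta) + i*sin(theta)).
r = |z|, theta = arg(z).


r = sqrt(219.04+144) = sqrt(363.04) = 19.0536
theta = atan2(12, -14.8) = 140.9645 degrees

r = 19.0536, theta = 140.9645 degrees


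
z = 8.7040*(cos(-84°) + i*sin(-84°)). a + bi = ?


a = 8.7040*cos(-84°) = 8.7040*0.10453 = 0.9098
b = 8.7040*sin(-84°) = 8.7040*(-0.99452) = -8.6563

0.9098 - 8.6563i


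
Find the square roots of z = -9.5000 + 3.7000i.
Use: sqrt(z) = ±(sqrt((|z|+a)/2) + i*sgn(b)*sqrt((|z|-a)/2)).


|z| = sqrt(90.25+13.69) = 10.1951
sqrt((|z|+a)/2) = sqrt((10.1951+(-9.5))/2) = sqrt(0.3475) = 0.5895
sqrt((|z|-a)/2) = sqrt((10.1951-(-9.5))/2) = sqrt(9.8475) = 3.1381

±(0.5895 + 3.1381i) i.e. 0.5895 + 3.1381i and -0.5895 - 3.1381i


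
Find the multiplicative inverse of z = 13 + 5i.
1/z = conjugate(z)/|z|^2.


|z|^2 = 169+25 = 194
1/z = (13 - 5i)/194

1/z = 0.0670 - 0.0258i


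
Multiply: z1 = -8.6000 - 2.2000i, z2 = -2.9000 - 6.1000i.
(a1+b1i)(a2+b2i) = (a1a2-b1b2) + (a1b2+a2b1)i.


Real = -8.6*(-2.9) - (-2.2)*(-6.1) = 24.94 - 13.42 = 11.52
Imag = -8.6*(-6.1) - (2.9)*(-2.2) = 52.46 + 6.38 = 58.84

11.5200 + 58.8400i


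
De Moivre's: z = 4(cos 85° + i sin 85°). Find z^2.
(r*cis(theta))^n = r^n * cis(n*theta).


r^2 = 4^2 = 16
n*theta = 2*85° = 170° = 170° (mod 360)
a = 16*cos(170°) = -15.7569
b = 16*sin(170°) = 2.7784

16 cis(170°) = -15.7569 + 2.7784i


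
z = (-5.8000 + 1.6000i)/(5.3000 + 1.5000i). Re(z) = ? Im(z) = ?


Multiply by conjugate: (-5.8000 + 1.6000i)(5.3000 - 1.5000i) / (5.3^2 + 1.5^2)
Numerator real = -5.8*5.3 + 1.6*1.5 = -28.34
Numerator imag = 1.6*5.3 - (-5.8)*1.5 = 17.18
Denominator = 30.34
Re(z) = -28.34/30.34 = -0.9341
Im(z) = 17.18/30.34 = 0.5662

Re(z) = -0.9341, Im(z) = 0.5662


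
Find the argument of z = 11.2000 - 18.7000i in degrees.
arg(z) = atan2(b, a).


Re = 11.2, Im = -18.7
arg = atan2(-18.7, 11.2) = -59.0813 degrees

arg(z) = -59.0813 degrees


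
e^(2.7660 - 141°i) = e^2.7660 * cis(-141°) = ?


e^2.7660 = 15.8949
cos(-141°) = -0.77715
sin(-141°) = -0.62932
Real = 15.8949*(-0.77715) = -12.3527
Imag = 15.8949*(-0.62932) = -10.0030

-12.3527 - 10.0030i


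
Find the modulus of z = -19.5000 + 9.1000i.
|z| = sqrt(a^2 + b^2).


|z| = sqrt((-19.5)^2 + 9.1^2) = sqrt(380.25 + 82.81) = sqrt(463.06) = 21.5188

|z| = 21.5188


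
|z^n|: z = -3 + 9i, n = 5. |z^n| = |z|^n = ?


|z| = sqrt(9+81) = sqrt(90) = 9.4868
|z^5| = |z|^5 = (sqrt(90))^5 = 90^2 * sqrt(90) = 8100*sqrt(90)

|z^5| = 8100*sqrt(90) ≈ 76843.3471


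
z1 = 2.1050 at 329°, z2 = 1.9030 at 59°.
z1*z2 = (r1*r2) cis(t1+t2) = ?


r = 2.1050 * 1.9030 = 4.0058
theta = 329° + 59° = 388° = 28° (mod 360)

4.0058 cis(28°)


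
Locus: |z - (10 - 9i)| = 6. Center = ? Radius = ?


|z - z0| = r is a circle with center z0 and radius r.
Center = (10, -9), radius = 6

Circle with center (10, -9) and radius 6


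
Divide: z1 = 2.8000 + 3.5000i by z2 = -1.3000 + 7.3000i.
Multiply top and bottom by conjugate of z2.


Conjugate of z2 = -1.3000 - 7.3000i
Numerator: (2.8000 + 3.5000i)(-1.3000 - 7.3000i) = 21.9100 - 24.9900i
Denominator: (-1.3)^2 + 7.3^2 = 54.98
Result = (21.9100 - 24.9900i)/54.98

0.3985 - 0.4545i


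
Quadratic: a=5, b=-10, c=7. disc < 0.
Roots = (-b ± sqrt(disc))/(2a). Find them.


disc = (-10)^2 - 4*5*7 = 100 - 140 = -40
sqrt(|disc|) = sqrt(40) = 6.3246
Real part = 10/(2*5) = 1.0000
Imag part = 6.3246/(2*5) = 0.6325

1.0000 ± 0.6325i


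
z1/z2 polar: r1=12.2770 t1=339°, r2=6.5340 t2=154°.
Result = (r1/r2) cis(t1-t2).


r = 12.2770 / 6.5340 = 1.8789
theta = 339° - 154° = 185° = 185° (mod 360)

1.8789 cis(185°)


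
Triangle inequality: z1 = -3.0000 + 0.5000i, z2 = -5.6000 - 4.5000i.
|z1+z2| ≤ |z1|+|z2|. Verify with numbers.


|z1| = sqrt((-3)^2 + 0.5^2) = sqrt(9.25) = 3.0414
|z2| = sqrt((-5.6)^2 + (-4.5)^2) = sqrt(51.61) = 7.1840
z1+z2 = -8.6000 - 4.0000i
|z1+z2| = sqrt(89.96) = 9.4847
|z1|+|z2| = 3.0414 + 7.1840 = 10.2254

|z1+z2| = 9.4847 ≤ |z1|+|z2| = 10.2254 (verified)


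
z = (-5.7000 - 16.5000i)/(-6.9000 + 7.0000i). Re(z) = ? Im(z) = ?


Multiply by conjugate: (-5.7000 - 16.5000i)(-6.9000 - 7.0000i) / ((-6.9)^2 + 7^2)
Numerator real = -5.7*(-6.9) - (16.5)*7 = -76.17
Numerator imag = -16.5*(-6.9) - (-5.7)*7 = 153.75
Denominator = 96.61
Re(z) = -76.17/96.61 = -0.7884
Im(z) = 153.75/96.61 = 1.5915

Re(z) = -0.7884, Im(z) = 1.5915


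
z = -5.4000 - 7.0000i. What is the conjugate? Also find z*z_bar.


z_bar = -5.4000 + 7.0000i
z*z_bar = (-5.4)^2 + (-7)^2 = 29.16 + 49 = 78.16

z_bar = -5.4000 + 7.0000i, z*z_bar = 78.16


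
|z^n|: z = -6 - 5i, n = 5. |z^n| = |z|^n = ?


|z| = sqrt(36+25) = sqrt(61) = 7.8102
|z^5| = |z|^5 = (sqrt(61))^5 = 61^2 * sqrt(61) = 3721*sqrt(61)

|z^5| = 3721*sqrt(61) ≈ 29061.9390


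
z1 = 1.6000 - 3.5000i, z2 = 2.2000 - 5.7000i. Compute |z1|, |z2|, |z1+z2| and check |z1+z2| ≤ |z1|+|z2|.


|z1| = sqrt(1.6^2 + (-3.5)^2) = sqrt(14.81) = 3.8484
|z2| = sqrt(2.2^2 + (-5.7)^2) = sqrt(37.33) = 6.1098
z1+z2 = 3.8000 - 9.2000i
|z1+z2| = sqrt(99.08) = 9.9539
|z1|+|z2| = 3.8484 + 6.1098 = 9.9582

|z1+z2| = 9.9539 ≤ |z1|+|z2| = 9.9582 (verified)


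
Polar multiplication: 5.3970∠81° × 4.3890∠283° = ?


r = 5.3970 * 4.3890 = 23.6874
theta = 81° + 283° = 364° = 4° (mod 360)

23.6874 cis(4°)


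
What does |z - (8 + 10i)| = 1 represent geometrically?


|z - z0| = r is a circle with center z0 and radius r.
Center = (8, 10), radius = 1

Circle with center (8, 10) and radius 1


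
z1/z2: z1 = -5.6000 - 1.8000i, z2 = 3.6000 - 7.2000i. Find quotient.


Conjugate of z2 = 3.6000 + 7.2000i
Numerator: (-5.6000 - 1.8000i)(3.6000 + 7.2000i) = -7.2000 - 46.8000i
Denominator: 3.6^2 + (-7.2)^2 = 64.8
Result = (-7.2000 - 46.8000i)/64.8

-0.1111 - 0.7222i


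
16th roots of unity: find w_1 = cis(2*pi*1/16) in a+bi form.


Angle = 360*1/16 = 22.5°
a = cos(22.5°) = 0.9239
b = sin(22.5°) = 0.3827

0.9239 + 0.3827i


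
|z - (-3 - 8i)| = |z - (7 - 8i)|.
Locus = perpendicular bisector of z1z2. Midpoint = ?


Equal distances means the locus is the perpendicular bisector of z1 and z2.
Midpoint = ((-3+7)/2, (-8+(-8))/2) = (2.0000, -8.0000)

Perpendicular bisector through (2.0000, -8.0000)


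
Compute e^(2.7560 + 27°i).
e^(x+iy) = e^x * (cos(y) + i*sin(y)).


e^2.7560 = 15.7368
cos(27°) = 0.89101
sin(27°) = 0.45399
Real = 15.7368*0.89101 = 14.0216
Imag = 15.7368*0.45399 = 7.1443

14.0216 + 7.1443i


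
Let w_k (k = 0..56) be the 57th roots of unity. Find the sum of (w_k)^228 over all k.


The roots are w_k = w^k with w = e^(2*pi*i/57), and (w^k)^228 = (w^228)^k.
So S = 1 + u + u^2 + ... + u^(56) with u = w^228.
228 = 4*57 + 0, so 228 is a multiple of 57 and u = (w^57)^4 = 1.
Every one of the 57 terms equals 1: S = 57

S = 57


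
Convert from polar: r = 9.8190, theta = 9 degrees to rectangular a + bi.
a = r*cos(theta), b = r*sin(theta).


a = 9.8190*cos(9°) = 9.8190*0.98769 = 9.6981
b = 9.8190*sin(9°) = 9.8190*0.15643 = 1.5360

9.6981 + 1.5360i


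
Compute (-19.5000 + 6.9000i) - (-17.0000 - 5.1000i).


Real: -19.5 + 17 = -2.5
Imag: 6.9 + 5.1 = 12

-2.5000 + 12.0000i


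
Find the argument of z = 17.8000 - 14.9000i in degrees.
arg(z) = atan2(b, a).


Re = 17.8, Im = -14.9
arg = atan2(-14.9, 17.8) = -39.9320 degrees

arg(z) = -39.9320 degrees


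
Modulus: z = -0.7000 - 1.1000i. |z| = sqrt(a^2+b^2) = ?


|z| = sqrt((-0.7)^2 + (-1.1)^2) = sqrt(0.49 + 1.21) = sqrt(1.7) = 1.3038

|z| = 1.3038


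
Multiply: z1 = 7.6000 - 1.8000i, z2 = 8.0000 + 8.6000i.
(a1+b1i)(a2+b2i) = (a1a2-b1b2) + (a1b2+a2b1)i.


Real = 7.6*8 - (-1.8)*8.6 = 60.8 - (-15.48) = 76.28
Imag = 7.6*8.6 + 8*(-1.8) = 65.36 - (14.4) = 50.96

76.2800 + 50.9600i


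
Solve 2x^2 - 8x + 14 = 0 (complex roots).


disc = (-8)^2 - 4*2*14 = 64 - 112 = -48
sqrt(|disc|) = sqrt(48) = 6.9282
Real part = 8/(2*2) = 2.0000
Imag part = 6.9282/(2*2) = 1.7321

2.0000 ± 1.7321i


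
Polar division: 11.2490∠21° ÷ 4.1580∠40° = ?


r = 11.2490 / 4.1580 = 2.7054
theta = 21° - 40° = -19° = 341° (mod 360)

2.7054 cis(341°)


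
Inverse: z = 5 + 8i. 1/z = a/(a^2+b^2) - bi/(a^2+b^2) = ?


|z|^2 = 25+64 = 89
1/z = (5 - 8i)/89

1/z = 0.0562 - 0.0899i


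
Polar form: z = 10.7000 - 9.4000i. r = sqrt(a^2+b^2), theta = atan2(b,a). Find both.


r = sqrt(114.49+88.36) = sqrt(202.85) = 14.2425
theta = atan2(-9.4, 10.7) = -41.2995 degrees

r = 14.2425, theta = -41.2995 degrees


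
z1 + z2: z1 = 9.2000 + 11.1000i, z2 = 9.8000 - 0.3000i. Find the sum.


Real: 9.2 + 9.8 = 19
Imag: 11.1 - 0.3 = 10.8

19.0000 + 10.8000i


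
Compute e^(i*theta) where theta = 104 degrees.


cos(104°) = -0.2419
sin(104°) = 0.9703

e^(i*104°) = -0.2419 + 0.9703i


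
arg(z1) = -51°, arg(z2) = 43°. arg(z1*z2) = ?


arg(z1*z2) = -51° + 43° = -8°
Normalized to (-180°, 180°]: -8°

-8°


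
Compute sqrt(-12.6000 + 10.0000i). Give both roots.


|z| = sqrt(158.76+100) = 16.0860
sqrt((|z|+a)/2) = sqrt((16.0860+(-12.6))/2) = sqrt(1.7430) = 1.3202
sqrt((|z|-a)/2) = sqrt((16.0860-(-12.6))/2) = sqrt(14.3430) = 3.7872

±(1.3202 + 3.7872i) i.e. 1.3202 + 3.7872i and -1.3202 - 3.7872i


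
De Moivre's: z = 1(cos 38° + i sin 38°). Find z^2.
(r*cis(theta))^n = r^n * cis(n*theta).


r^2 = 1^2 = 1
n*theta = 2*38° = 76° = 76° (mod 360)
a = 1*cos(76°) = 0.2419
b = 1*sin(76°) = 0.9703

1 cis(76°) = 0.2419 + 0.9703i


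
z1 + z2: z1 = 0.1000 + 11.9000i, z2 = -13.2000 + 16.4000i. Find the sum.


Real: 0.1 - 13.2 = -13.1
Imag: 11.9 + 16.4 = 28.3

-13.1000 + 28.3000i


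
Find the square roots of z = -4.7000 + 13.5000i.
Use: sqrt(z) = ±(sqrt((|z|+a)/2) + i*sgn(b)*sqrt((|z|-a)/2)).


|z| = sqrt(22.09+182.25) = 14.2948
sqrt((|z|+a)/2) = sqrt((14.2948+(-4.7))/2) = sqrt(4.7974) = 2.1903
sqrt((|z|-a)/2) = sqrt((14.2948-(-4.7))/2) = sqrt(9.4974) = 3.0818

±(2.1903 + 3.0818i) i.e. 2.1903 + 3.0818i and -2.1903 - 3.0818i


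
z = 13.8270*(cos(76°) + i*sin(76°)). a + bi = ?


a = 13.8270*cos(76°) = 13.8270*0.241922 = 3.3451
b = 13.8270*sin(76°) = 13.8270*0.9703 = 13.4163

3.3451 + 13.4163i


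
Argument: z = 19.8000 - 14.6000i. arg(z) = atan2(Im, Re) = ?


Re = 19.8, Im = -14.6
arg = atan2(-14.6, 19.8) = -36.4041 degrees

arg(z) = -36.4041 degrees


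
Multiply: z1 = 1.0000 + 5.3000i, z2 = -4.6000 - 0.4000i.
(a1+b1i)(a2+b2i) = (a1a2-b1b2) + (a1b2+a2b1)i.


Real = 1*(-4.6) - 5.3*(-0.4) = -4.6 - (-2.12) = -2.48
Imag = 1*(-0.4) - (4.6)*5.3 = -0.4 - (24.38) = -24.78

-2.4800 - 24.7800i


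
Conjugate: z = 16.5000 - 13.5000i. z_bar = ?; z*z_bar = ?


z_bar = 16.5000 + 13.5000i
z*z_bar = 16.5^2 + (-13.5)^2 = 272.25 + 182.25 = 454.5

z_bar = 16.5000 + 13.5000i, z*z_bar = 454.5


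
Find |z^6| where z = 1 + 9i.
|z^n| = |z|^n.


|z| = sqrt(1+81) = sqrt(82) = 9.0554
|z^6| = |z|^6 = (sqrt(82))^6 = 82^3 = 551368

|z^6| = 551368


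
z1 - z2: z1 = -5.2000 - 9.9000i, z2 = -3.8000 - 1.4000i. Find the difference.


Real: -5.2 + 3.8 = -1.4
Imag: -9.9 + 1.4 = -8.5

-1.4000 - 8.5000i


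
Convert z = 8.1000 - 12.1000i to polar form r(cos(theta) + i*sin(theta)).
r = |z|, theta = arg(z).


r = sqrt(65.61+146.41) = sqrt(212.02) = 14.5609
theta = atan2(-12.1, 8.1) = -56.2008 degrees

r = 14.5609, theta = -56.2008 degrees


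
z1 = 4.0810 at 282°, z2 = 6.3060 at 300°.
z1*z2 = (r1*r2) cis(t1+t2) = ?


r = 4.0810 * 6.3060 = 25.7348
theta = 282° + 300° = 582° = 222° (mod 360)

25.7348 cis(222°)


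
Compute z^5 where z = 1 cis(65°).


r^5 = 1^5 = 1
n*theta = 5*65° = 325° = 325° (mod 360)
a = 1*cos(325°) = 0.8192
b = 1*sin(325°) = -0.5736

1 cis(325°) = 0.8192 - 0.5736i


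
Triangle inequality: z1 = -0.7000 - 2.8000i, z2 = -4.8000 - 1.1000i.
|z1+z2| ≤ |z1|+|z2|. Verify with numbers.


|z1| = sqrt((-0.7)^2 + (-2.8)^2) = sqrt(8.33) = 2.8862
|z2| = sqrt((-4.8)^2 + (-1.1)^2) = sqrt(24.25) = 4.9244
z1+z2 = -5.5000 - 3.9000i
|z1+z2| = sqrt(45.46) = 6.7424
|z1|+|z2| = 2.8862 + 4.9244 = 7.8106

|z1+z2| = 6.7424 ≤ |z1|+|z2| = 7.8106 (verified)


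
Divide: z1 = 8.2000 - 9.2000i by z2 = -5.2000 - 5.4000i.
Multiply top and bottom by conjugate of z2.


Conjugate of z2 = -5.2000 + 5.4000i
Numerator: (8.2000 - 9.2000i)(-5.2000 + 5.4000i) = 7.0400 + 92.1200i
Denominator: (-5.2)^2 + (-5.4)^2 = 56.2
Result = (7.0400 + 92.1200i)/56.2

0.1253 + 1.6391i


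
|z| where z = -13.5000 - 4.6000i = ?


|z| = sqrt((-13.5)^2 + (-4.6)^2) = sqrt(182.25 + 21.16) = sqrt(203.41) = 14.2622

|z| = 14.2622


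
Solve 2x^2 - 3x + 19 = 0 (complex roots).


disc = (-3)^2 - 4*2*19 = 9 - 152 = -143
sqrt(|disc|) = sqrt(143) = 11.9583
Real part = 3/(2*2) = 0.7500
Imag part = 11.9583/(2*2) = 2.9896

0.7500 ± 2.9896i


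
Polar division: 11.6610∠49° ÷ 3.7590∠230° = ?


r = 11.6610 / 3.7590 = 3.1022
theta = 49° - 230° = -181° = 179° (mod 360)

3.1022 cis(179°)


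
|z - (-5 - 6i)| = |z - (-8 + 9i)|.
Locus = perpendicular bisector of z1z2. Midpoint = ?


Equal distances means the locus is the perpendicular bisector of z1 and z2.
Midpoint = ((-5+(-8))/2, (-6+9)/2) = (-6.5000, 1.5000)

Perpendicular bisector through (-6.5000, 1.5000)


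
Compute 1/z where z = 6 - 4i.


|z|^2 = 36+16 = 52
1/z = (6 + 4i)/52

1/z = 0.1154 + 0.0769i


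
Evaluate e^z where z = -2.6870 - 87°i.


e^-2.6870 = 0.0681
cos(-87°) = 0.0523
sin(-87°) = -0.9986
Real = 0.0681*0.0523 = 0.0036
Imag = 0.0681*(-0.9986) = -0.0680

0.0036 - 0.0680i


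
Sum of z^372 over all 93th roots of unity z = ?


The roots are w_k = w^k with w = e^(2*pi*i/93), and (w^k)^372 = (w^372)^k.
So S = 1 + u + u^2 + ... + u^(92) with u = w^372.
372 = 4*93 + 0, so 372 is a multiple of 93 and u = (w^93)^4 = 1.
Every one of the 93 terms equals 1: S = 93

S = 93


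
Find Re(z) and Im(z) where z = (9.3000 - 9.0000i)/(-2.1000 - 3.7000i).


Multiply by conjugate: (9.3000 - 9.0000i)(-2.1000 + 3.7000i) / ((-2.1)^2 + (-3.7)^2)
Numerator real = 9.3*(-2.1) - (9)*(-3.7) = 13.77
Numerator imag = -9*(-2.1) - 9.3*(-3.7) = 53.31
Denominator = 18.1
Re(z) = 13.77/18.1 = 0.7608
Im(z) = 53.31/18.1 = 2.9453

Re(z) = 0.7608, Im(z) = 2.9453


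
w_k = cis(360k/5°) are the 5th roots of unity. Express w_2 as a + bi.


Angle = 360*2/5 = 144°
a = cos(144°) = -0.8090
b = sin(144°) = 0.5878

-0.8090 + 0.5878i


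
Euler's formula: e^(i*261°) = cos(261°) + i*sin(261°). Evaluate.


cos(261°) = -0.1564
sin(261°) = -0.9877

e^(i*261°) = -0.1564 - 0.9877i


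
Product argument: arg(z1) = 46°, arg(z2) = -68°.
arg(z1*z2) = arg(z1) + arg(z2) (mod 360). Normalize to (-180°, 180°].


arg(z1*z2) = 46° - 68° = -22°
Normalized to (-180°, 180°]: -22°

-22°


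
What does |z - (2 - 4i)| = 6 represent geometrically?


|z - z0| = r is a circle with center z0 and radius r.
Center = (2, -4), radius = 6

Circle with center (2, -4) and radius 6


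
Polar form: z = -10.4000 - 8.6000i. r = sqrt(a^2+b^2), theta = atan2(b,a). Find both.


r = sqrt(108.16+73.96) = sqrt(182.12) = 13.4952
theta = atan2(-8.6, -10.4) = -140.4119 degrees

r = 13.4952, theta = -140.4119 degrees
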